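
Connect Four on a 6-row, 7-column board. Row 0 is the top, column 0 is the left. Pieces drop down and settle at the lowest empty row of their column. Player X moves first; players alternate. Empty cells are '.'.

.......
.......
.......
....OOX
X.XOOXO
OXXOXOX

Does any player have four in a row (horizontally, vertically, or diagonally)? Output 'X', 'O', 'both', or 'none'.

none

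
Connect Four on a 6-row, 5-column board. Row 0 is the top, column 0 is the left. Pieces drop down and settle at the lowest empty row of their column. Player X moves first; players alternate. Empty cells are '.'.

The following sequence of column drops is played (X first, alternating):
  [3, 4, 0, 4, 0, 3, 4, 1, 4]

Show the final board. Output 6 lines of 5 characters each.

Move 1: X drops in col 3, lands at row 5
Move 2: O drops in col 4, lands at row 5
Move 3: X drops in col 0, lands at row 5
Move 4: O drops in col 4, lands at row 4
Move 5: X drops in col 0, lands at row 4
Move 6: O drops in col 3, lands at row 4
Move 7: X drops in col 4, lands at row 3
Move 8: O drops in col 1, lands at row 5
Move 9: X drops in col 4, lands at row 2

Answer: .....
.....
....X
....X
X..OO
XO.XO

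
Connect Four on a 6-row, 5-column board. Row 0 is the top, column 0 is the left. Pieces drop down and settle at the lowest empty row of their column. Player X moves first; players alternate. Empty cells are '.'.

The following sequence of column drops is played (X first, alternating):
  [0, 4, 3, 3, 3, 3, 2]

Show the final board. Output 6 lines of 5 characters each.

Answer: .....
.....
...O.
...X.
...O.
X.XXO

Derivation:
Move 1: X drops in col 0, lands at row 5
Move 2: O drops in col 4, lands at row 5
Move 3: X drops in col 3, lands at row 5
Move 4: O drops in col 3, lands at row 4
Move 5: X drops in col 3, lands at row 3
Move 6: O drops in col 3, lands at row 2
Move 7: X drops in col 2, lands at row 5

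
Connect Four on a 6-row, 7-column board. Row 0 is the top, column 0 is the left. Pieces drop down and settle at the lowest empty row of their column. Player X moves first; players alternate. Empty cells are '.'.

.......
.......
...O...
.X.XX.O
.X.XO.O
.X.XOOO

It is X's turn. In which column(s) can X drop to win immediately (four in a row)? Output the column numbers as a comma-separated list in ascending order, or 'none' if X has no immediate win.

col 0: drop X → no win
col 1: drop X → WIN!
col 2: drop X → no win
col 3: drop X → no win
col 4: drop X → no win
col 5: drop X → no win
col 6: drop X → no win

Answer: 1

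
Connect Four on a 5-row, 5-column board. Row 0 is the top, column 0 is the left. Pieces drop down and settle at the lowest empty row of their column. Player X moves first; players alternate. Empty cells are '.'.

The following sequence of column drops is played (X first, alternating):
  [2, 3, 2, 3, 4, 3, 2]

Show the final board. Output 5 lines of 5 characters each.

Answer: .....
.....
..XO.
..XO.
..XOX

Derivation:
Move 1: X drops in col 2, lands at row 4
Move 2: O drops in col 3, lands at row 4
Move 3: X drops in col 2, lands at row 3
Move 4: O drops in col 3, lands at row 3
Move 5: X drops in col 4, lands at row 4
Move 6: O drops in col 3, lands at row 2
Move 7: X drops in col 2, lands at row 2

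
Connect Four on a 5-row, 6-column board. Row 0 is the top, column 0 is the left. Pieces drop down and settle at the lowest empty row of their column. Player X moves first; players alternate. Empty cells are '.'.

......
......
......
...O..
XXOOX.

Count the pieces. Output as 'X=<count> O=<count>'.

X=3 O=3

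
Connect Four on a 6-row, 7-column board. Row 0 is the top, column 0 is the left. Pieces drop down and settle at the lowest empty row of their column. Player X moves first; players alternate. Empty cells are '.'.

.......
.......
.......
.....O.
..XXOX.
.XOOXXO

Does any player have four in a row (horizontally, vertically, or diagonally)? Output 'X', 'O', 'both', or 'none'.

none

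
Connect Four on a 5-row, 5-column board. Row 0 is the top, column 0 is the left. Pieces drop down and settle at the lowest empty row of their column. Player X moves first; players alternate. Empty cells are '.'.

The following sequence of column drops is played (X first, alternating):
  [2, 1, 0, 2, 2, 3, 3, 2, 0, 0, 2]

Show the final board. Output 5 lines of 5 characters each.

Answer: ..X..
..O..
O.X..
X.OX.
XOXO.

Derivation:
Move 1: X drops in col 2, lands at row 4
Move 2: O drops in col 1, lands at row 4
Move 3: X drops in col 0, lands at row 4
Move 4: O drops in col 2, lands at row 3
Move 5: X drops in col 2, lands at row 2
Move 6: O drops in col 3, lands at row 4
Move 7: X drops in col 3, lands at row 3
Move 8: O drops in col 2, lands at row 1
Move 9: X drops in col 0, lands at row 3
Move 10: O drops in col 0, lands at row 2
Move 11: X drops in col 2, lands at row 0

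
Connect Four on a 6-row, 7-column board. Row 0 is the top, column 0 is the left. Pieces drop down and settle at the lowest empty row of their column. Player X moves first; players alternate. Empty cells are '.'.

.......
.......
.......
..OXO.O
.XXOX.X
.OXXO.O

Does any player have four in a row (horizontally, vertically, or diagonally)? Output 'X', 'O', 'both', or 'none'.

none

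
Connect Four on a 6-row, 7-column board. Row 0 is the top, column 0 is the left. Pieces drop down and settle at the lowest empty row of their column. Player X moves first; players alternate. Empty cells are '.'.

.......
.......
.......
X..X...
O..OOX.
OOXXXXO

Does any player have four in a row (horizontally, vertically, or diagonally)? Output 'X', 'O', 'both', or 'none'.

X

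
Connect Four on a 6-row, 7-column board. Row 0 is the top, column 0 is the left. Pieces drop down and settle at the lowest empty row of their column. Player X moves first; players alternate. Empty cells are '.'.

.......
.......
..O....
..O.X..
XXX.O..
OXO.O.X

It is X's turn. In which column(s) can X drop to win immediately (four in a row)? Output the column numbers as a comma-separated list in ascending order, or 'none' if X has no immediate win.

Answer: none

Derivation:
col 0: drop X → no win
col 1: drop X → no win
col 2: drop X → no win
col 3: drop X → no win
col 4: drop X → no win
col 5: drop X → no win
col 6: drop X → no win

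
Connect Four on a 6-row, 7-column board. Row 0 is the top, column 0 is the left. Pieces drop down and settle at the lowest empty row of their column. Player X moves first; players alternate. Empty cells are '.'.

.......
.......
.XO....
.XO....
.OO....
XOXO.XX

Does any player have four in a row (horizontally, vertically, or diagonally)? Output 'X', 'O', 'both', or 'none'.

none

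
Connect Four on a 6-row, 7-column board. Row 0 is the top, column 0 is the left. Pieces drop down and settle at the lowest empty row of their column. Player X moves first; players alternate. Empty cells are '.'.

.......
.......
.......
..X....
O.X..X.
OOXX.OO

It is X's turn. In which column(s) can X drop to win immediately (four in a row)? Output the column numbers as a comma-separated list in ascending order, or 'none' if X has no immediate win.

col 0: drop X → no win
col 1: drop X → no win
col 2: drop X → WIN!
col 3: drop X → no win
col 4: drop X → no win
col 5: drop X → no win
col 6: drop X → no win

Answer: 2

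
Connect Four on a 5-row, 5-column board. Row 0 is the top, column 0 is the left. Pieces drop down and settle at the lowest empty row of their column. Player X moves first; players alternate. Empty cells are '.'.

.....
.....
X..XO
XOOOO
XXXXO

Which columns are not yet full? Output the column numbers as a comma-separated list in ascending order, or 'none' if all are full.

col 0: top cell = '.' → open
col 1: top cell = '.' → open
col 2: top cell = '.' → open
col 3: top cell = '.' → open
col 4: top cell = '.' → open

Answer: 0,1,2,3,4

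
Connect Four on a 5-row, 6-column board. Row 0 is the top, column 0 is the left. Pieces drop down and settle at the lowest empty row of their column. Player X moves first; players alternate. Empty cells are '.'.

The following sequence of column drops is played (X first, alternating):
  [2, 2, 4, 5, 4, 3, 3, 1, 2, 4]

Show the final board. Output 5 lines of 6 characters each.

Answer: ......
......
..X.O.
..OXX.
.OXOXO

Derivation:
Move 1: X drops in col 2, lands at row 4
Move 2: O drops in col 2, lands at row 3
Move 3: X drops in col 4, lands at row 4
Move 4: O drops in col 5, lands at row 4
Move 5: X drops in col 4, lands at row 3
Move 6: O drops in col 3, lands at row 4
Move 7: X drops in col 3, lands at row 3
Move 8: O drops in col 1, lands at row 4
Move 9: X drops in col 2, lands at row 2
Move 10: O drops in col 4, lands at row 2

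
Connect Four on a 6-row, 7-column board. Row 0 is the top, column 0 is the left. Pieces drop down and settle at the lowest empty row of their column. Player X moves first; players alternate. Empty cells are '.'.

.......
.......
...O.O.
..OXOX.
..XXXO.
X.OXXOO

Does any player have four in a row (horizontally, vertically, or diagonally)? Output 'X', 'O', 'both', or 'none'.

O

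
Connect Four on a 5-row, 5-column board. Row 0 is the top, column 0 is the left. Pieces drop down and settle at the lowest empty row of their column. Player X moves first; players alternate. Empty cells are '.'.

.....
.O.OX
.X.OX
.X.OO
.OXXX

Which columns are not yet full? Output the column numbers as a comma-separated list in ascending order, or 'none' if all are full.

col 0: top cell = '.' → open
col 1: top cell = '.' → open
col 2: top cell = '.' → open
col 3: top cell = '.' → open
col 4: top cell = '.' → open

Answer: 0,1,2,3,4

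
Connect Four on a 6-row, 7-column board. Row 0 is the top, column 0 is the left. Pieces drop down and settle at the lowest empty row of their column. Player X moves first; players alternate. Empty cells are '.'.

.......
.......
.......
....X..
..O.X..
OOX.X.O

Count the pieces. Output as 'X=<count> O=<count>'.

X=4 O=4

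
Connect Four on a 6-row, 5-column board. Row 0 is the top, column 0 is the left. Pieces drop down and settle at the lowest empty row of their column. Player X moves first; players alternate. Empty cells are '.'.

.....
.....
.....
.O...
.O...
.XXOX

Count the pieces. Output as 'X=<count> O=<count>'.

X=3 O=3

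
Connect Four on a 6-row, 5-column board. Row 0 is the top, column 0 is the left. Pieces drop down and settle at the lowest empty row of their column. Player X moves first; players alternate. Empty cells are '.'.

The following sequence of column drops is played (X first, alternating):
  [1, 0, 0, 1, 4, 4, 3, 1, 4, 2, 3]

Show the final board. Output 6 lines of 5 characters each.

Answer: .....
.....
.....
.O..X
XO.XO
OXOXX

Derivation:
Move 1: X drops in col 1, lands at row 5
Move 2: O drops in col 0, lands at row 5
Move 3: X drops in col 0, lands at row 4
Move 4: O drops in col 1, lands at row 4
Move 5: X drops in col 4, lands at row 5
Move 6: O drops in col 4, lands at row 4
Move 7: X drops in col 3, lands at row 5
Move 8: O drops in col 1, lands at row 3
Move 9: X drops in col 4, lands at row 3
Move 10: O drops in col 2, lands at row 5
Move 11: X drops in col 3, lands at row 4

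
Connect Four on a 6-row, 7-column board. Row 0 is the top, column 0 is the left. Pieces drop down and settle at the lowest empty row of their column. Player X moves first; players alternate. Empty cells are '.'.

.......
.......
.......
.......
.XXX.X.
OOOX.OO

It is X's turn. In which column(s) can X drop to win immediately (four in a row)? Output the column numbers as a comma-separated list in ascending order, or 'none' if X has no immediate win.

Answer: 0

Derivation:
col 0: drop X → WIN!
col 1: drop X → no win
col 2: drop X → no win
col 3: drop X → no win
col 4: drop X → no win
col 5: drop X → no win
col 6: drop X → no win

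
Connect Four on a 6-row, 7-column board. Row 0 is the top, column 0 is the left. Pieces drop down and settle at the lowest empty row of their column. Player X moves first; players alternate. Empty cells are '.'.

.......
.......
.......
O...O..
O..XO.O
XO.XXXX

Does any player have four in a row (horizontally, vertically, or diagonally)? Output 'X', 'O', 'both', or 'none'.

X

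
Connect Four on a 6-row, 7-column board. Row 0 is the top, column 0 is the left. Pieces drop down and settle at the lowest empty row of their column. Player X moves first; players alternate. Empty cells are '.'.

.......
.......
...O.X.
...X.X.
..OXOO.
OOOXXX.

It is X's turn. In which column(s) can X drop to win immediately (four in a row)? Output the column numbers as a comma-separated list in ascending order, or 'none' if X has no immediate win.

col 0: drop X → no win
col 1: drop X → no win
col 2: drop X → no win
col 3: drop X → no win
col 4: drop X → no win
col 5: drop X → no win
col 6: drop X → WIN!

Answer: 6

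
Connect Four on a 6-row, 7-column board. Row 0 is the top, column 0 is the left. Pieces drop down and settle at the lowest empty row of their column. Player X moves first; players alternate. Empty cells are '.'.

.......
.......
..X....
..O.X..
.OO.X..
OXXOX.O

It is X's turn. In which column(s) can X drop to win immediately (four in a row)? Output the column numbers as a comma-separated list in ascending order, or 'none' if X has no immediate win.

Answer: 4

Derivation:
col 0: drop X → no win
col 1: drop X → no win
col 2: drop X → no win
col 3: drop X → no win
col 4: drop X → WIN!
col 5: drop X → no win
col 6: drop X → no win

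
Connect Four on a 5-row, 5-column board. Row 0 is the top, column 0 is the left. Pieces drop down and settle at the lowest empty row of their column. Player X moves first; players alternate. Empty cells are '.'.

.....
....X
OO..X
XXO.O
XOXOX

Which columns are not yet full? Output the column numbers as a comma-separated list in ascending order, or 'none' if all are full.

Answer: 0,1,2,3,4

Derivation:
col 0: top cell = '.' → open
col 1: top cell = '.' → open
col 2: top cell = '.' → open
col 3: top cell = '.' → open
col 4: top cell = '.' → open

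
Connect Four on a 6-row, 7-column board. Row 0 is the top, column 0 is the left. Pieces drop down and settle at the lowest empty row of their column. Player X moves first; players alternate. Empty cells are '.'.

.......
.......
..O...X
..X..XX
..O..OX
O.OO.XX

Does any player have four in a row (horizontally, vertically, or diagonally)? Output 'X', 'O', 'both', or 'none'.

X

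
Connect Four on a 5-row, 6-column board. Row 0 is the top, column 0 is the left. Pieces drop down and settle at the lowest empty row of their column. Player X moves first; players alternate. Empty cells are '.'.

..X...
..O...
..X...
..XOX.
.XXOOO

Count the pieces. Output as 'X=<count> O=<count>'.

X=6 O=5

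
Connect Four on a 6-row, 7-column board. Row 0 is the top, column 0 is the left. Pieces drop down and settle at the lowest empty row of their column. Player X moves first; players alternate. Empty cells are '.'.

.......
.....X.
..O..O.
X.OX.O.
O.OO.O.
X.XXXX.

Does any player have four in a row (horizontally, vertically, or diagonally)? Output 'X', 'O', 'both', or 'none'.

X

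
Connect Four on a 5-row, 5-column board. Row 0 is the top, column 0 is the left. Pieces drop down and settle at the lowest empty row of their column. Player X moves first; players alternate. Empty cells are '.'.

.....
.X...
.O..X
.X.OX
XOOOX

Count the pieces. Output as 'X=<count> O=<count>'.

X=6 O=5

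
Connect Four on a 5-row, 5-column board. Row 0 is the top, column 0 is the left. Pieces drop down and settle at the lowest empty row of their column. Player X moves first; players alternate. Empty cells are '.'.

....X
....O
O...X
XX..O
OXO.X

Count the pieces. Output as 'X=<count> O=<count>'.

X=6 O=5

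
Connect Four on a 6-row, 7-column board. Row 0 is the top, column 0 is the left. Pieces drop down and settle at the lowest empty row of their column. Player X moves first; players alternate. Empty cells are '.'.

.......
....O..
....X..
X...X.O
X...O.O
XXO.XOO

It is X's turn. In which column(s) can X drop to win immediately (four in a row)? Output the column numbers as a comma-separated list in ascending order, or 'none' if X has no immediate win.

col 0: drop X → WIN!
col 1: drop X → no win
col 2: drop X → no win
col 3: drop X → no win
col 4: drop X → no win
col 5: drop X → no win
col 6: drop X → no win

Answer: 0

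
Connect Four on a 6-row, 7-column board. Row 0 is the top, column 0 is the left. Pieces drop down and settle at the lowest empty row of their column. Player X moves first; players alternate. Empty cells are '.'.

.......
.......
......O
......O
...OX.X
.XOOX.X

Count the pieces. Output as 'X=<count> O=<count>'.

X=5 O=5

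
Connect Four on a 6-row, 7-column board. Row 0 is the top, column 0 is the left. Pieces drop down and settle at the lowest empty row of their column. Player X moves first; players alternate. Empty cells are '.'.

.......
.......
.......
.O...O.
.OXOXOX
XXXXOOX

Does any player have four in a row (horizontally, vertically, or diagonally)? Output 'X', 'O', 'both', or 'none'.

X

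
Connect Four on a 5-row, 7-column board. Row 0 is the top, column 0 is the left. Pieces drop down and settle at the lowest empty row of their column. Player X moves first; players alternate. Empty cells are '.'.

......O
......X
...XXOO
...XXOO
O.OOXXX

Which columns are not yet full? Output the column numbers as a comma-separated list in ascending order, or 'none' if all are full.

Answer: 0,1,2,3,4,5

Derivation:
col 0: top cell = '.' → open
col 1: top cell = '.' → open
col 2: top cell = '.' → open
col 3: top cell = '.' → open
col 4: top cell = '.' → open
col 5: top cell = '.' → open
col 6: top cell = 'O' → FULL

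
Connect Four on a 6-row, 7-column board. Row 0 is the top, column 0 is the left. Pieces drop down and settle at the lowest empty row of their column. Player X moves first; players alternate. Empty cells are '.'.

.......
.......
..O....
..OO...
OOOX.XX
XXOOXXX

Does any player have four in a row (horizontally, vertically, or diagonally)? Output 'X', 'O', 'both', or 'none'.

O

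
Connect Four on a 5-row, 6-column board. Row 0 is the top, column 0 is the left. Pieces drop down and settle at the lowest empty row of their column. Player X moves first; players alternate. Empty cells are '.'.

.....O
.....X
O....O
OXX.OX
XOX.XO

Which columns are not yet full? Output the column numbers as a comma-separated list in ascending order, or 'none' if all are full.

Answer: 0,1,2,3,4

Derivation:
col 0: top cell = '.' → open
col 1: top cell = '.' → open
col 2: top cell = '.' → open
col 3: top cell = '.' → open
col 4: top cell = '.' → open
col 5: top cell = 'O' → FULL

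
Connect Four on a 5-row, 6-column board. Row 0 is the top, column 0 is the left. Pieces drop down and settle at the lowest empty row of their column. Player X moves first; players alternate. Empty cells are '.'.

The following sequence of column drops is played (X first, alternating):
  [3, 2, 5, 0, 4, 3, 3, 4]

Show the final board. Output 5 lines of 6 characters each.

Move 1: X drops in col 3, lands at row 4
Move 2: O drops in col 2, lands at row 4
Move 3: X drops in col 5, lands at row 4
Move 4: O drops in col 0, lands at row 4
Move 5: X drops in col 4, lands at row 4
Move 6: O drops in col 3, lands at row 3
Move 7: X drops in col 3, lands at row 2
Move 8: O drops in col 4, lands at row 3

Answer: ......
......
...X..
...OO.
O.OXXX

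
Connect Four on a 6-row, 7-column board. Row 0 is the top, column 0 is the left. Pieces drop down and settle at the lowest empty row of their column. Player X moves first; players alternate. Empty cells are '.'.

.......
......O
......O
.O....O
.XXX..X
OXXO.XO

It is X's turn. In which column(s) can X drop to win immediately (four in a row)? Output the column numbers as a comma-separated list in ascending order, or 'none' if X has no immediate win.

col 0: drop X → WIN!
col 1: drop X → no win
col 2: drop X → no win
col 3: drop X → no win
col 4: drop X → no win
col 5: drop X → no win
col 6: drop X → no win

Answer: 0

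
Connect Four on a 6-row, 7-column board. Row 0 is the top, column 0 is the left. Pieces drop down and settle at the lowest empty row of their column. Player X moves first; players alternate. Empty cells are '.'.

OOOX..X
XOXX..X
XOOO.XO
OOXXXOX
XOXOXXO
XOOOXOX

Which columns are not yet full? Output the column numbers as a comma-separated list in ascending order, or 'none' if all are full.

Answer: 4,5

Derivation:
col 0: top cell = 'O' → FULL
col 1: top cell = 'O' → FULL
col 2: top cell = 'O' → FULL
col 3: top cell = 'X' → FULL
col 4: top cell = '.' → open
col 5: top cell = '.' → open
col 6: top cell = 'X' → FULL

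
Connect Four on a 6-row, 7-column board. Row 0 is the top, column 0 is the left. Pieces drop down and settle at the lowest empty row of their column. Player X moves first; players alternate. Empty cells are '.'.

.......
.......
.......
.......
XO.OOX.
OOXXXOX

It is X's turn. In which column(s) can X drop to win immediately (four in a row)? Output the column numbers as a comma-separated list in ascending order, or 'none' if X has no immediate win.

col 0: drop X → no win
col 1: drop X → no win
col 2: drop X → no win
col 3: drop X → no win
col 4: drop X → no win
col 5: drop X → no win
col 6: drop X → no win

Answer: none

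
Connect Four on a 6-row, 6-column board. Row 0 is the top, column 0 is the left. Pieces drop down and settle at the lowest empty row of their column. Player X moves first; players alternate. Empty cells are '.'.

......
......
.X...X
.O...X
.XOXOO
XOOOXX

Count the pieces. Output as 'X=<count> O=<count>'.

X=8 O=7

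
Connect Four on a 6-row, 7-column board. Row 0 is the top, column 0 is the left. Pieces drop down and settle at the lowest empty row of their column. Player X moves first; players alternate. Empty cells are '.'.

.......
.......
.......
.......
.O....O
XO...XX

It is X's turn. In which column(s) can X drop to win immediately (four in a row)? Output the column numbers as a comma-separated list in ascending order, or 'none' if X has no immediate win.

Answer: none

Derivation:
col 0: drop X → no win
col 1: drop X → no win
col 2: drop X → no win
col 3: drop X → no win
col 4: drop X → no win
col 5: drop X → no win
col 6: drop X → no win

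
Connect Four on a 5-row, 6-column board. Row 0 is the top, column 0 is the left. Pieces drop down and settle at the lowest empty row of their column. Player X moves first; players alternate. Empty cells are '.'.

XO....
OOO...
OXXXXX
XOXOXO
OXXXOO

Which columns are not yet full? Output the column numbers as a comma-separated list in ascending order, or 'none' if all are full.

Answer: 2,3,4,5

Derivation:
col 0: top cell = 'X' → FULL
col 1: top cell = 'O' → FULL
col 2: top cell = '.' → open
col 3: top cell = '.' → open
col 4: top cell = '.' → open
col 5: top cell = '.' → open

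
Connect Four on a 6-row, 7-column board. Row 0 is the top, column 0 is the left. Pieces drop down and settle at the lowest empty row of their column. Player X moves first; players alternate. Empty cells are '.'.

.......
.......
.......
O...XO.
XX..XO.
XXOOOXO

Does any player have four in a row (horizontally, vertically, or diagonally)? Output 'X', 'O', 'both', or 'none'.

none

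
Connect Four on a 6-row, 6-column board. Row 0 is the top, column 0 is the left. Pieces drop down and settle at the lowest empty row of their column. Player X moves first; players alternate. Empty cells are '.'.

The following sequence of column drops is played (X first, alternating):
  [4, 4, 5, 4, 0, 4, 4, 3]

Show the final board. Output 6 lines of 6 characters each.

Answer: ......
....X.
....O.
....O.
....O.
X..OXX

Derivation:
Move 1: X drops in col 4, lands at row 5
Move 2: O drops in col 4, lands at row 4
Move 3: X drops in col 5, lands at row 5
Move 4: O drops in col 4, lands at row 3
Move 5: X drops in col 0, lands at row 5
Move 6: O drops in col 4, lands at row 2
Move 7: X drops in col 4, lands at row 1
Move 8: O drops in col 3, lands at row 5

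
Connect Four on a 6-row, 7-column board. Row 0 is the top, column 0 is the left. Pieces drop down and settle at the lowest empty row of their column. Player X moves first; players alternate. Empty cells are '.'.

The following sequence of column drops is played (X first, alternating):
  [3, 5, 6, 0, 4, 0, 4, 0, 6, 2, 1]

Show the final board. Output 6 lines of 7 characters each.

Answer: .......
.......
.......
O......
O...X.X
OXOXXOX

Derivation:
Move 1: X drops in col 3, lands at row 5
Move 2: O drops in col 5, lands at row 5
Move 3: X drops in col 6, lands at row 5
Move 4: O drops in col 0, lands at row 5
Move 5: X drops in col 4, lands at row 5
Move 6: O drops in col 0, lands at row 4
Move 7: X drops in col 4, lands at row 4
Move 8: O drops in col 0, lands at row 3
Move 9: X drops in col 6, lands at row 4
Move 10: O drops in col 2, lands at row 5
Move 11: X drops in col 1, lands at row 5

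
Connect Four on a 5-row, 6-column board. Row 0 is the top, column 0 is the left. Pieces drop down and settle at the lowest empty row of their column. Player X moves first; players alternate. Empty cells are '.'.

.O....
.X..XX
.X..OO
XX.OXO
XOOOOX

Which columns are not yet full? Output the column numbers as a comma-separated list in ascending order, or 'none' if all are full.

Answer: 0,2,3,4,5

Derivation:
col 0: top cell = '.' → open
col 1: top cell = 'O' → FULL
col 2: top cell = '.' → open
col 3: top cell = '.' → open
col 4: top cell = '.' → open
col 5: top cell = '.' → open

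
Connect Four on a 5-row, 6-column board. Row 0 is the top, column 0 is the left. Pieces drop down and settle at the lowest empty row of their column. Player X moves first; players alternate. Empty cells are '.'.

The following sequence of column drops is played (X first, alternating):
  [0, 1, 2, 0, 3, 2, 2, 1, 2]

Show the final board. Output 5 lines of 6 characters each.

Move 1: X drops in col 0, lands at row 4
Move 2: O drops in col 1, lands at row 4
Move 3: X drops in col 2, lands at row 4
Move 4: O drops in col 0, lands at row 3
Move 5: X drops in col 3, lands at row 4
Move 6: O drops in col 2, lands at row 3
Move 7: X drops in col 2, lands at row 2
Move 8: O drops in col 1, lands at row 3
Move 9: X drops in col 2, lands at row 1

Answer: ......
..X...
..X...
OOO...
XOXX..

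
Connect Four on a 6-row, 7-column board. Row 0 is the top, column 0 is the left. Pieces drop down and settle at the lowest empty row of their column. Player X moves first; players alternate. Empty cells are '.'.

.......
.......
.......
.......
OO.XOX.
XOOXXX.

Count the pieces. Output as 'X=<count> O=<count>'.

X=6 O=5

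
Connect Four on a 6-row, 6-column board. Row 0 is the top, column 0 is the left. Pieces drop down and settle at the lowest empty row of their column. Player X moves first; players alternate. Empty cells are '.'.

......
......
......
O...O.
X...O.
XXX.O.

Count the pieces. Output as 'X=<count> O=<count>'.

X=4 O=4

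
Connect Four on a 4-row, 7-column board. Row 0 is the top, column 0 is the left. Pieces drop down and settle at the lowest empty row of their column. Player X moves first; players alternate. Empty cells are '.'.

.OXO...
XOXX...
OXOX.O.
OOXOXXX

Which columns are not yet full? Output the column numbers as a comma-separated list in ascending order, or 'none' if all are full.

col 0: top cell = '.' → open
col 1: top cell = 'O' → FULL
col 2: top cell = 'X' → FULL
col 3: top cell = 'O' → FULL
col 4: top cell = '.' → open
col 5: top cell = '.' → open
col 6: top cell = '.' → open

Answer: 0,4,5,6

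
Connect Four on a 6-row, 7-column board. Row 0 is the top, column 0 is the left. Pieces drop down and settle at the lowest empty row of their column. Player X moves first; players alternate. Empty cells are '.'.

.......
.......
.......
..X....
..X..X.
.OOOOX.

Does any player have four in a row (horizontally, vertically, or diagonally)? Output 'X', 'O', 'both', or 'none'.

O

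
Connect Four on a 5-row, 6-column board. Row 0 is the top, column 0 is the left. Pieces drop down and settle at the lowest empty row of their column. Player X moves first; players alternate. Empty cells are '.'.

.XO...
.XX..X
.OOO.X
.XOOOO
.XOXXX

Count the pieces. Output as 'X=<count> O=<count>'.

X=10 O=9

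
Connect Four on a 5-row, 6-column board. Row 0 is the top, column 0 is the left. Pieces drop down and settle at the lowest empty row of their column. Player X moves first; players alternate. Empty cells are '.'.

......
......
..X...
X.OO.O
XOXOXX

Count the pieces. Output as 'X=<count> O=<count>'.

X=6 O=5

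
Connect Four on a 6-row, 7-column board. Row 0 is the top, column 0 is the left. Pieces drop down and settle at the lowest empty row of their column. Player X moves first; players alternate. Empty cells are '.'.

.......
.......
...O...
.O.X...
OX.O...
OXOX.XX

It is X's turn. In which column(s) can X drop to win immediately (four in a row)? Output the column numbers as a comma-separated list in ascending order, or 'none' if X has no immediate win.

col 0: drop X → no win
col 1: drop X → no win
col 2: drop X → no win
col 3: drop X → no win
col 4: drop X → WIN!
col 5: drop X → no win
col 6: drop X → no win

Answer: 4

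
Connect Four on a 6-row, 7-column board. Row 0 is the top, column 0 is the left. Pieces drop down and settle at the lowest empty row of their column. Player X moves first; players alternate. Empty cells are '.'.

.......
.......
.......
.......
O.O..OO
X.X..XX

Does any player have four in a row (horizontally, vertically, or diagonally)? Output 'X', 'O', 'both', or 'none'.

none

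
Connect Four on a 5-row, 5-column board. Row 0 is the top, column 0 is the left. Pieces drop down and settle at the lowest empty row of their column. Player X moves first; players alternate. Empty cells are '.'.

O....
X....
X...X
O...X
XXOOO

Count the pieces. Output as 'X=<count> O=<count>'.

X=6 O=5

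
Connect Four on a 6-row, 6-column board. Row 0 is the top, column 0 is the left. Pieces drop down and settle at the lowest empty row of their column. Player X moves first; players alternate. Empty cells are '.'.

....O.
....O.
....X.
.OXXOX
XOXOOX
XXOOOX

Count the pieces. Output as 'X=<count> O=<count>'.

X=10 O=10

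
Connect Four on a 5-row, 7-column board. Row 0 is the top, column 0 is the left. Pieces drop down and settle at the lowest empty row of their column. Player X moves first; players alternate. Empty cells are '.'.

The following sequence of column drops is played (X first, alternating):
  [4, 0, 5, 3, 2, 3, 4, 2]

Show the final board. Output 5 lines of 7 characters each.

Move 1: X drops in col 4, lands at row 4
Move 2: O drops in col 0, lands at row 4
Move 3: X drops in col 5, lands at row 4
Move 4: O drops in col 3, lands at row 4
Move 5: X drops in col 2, lands at row 4
Move 6: O drops in col 3, lands at row 3
Move 7: X drops in col 4, lands at row 3
Move 8: O drops in col 2, lands at row 3

Answer: .......
.......
.......
..OOX..
O.XOXX.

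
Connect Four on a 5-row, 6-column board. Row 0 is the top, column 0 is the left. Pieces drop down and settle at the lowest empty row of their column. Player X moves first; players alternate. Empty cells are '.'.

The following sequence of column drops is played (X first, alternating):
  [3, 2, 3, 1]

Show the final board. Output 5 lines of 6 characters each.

Answer: ......
......
......
...X..
.OOX..

Derivation:
Move 1: X drops in col 3, lands at row 4
Move 2: O drops in col 2, lands at row 4
Move 3: X drops in col 3, lands at row 3
Move 4: O drops in col 1, lands at row 4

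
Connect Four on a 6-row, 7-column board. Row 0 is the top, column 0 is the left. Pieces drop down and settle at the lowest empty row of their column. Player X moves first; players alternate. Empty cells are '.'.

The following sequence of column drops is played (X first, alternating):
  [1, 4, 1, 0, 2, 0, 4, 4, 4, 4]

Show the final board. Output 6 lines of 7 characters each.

Move 1: X drops in col 1, lands at row 5
Move 2: O drops in col 4, lands at row 5
Move 3: X drops in col 1, lands at row 4
Move 4: O drops in col 0, lands at row 5
Move 5: X drops in col 2, lands at row 5
Move 6: O drops in col 0, lands at row 4
Move 7: X drops in col 4, lands at row 4
Move 8: O drops in col 4, lands at row 3
Move 9: X drops in col 4, lands at row 2
Move 10: O drops in col 4, lands at row 1

Answer: .......
....O..
....X..
....O..
OX..X..
OXX.O..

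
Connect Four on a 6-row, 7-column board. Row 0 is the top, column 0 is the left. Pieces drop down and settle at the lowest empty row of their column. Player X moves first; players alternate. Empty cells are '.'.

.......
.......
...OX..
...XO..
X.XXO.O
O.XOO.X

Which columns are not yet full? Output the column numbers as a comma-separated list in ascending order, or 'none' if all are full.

col 0: top cell = '.' → open
col 1: top cell = '.' → open
col 2: top cell = '.' → open
col 3: top cell = '.' → open
col 4: top cell = '.' → open
col 5: top cell = '.' → open
col 6: top cell = '.' → open

Answer: 0,1,2,3,4,5,6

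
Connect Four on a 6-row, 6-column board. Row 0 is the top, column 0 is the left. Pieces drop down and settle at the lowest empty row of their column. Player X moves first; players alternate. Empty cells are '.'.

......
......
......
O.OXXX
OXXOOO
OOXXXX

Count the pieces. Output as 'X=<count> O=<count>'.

X=9 O=8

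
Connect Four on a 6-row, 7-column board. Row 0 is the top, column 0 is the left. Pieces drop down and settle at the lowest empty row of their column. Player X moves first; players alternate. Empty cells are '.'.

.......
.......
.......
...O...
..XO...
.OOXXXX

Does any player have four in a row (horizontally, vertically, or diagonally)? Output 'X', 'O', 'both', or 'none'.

X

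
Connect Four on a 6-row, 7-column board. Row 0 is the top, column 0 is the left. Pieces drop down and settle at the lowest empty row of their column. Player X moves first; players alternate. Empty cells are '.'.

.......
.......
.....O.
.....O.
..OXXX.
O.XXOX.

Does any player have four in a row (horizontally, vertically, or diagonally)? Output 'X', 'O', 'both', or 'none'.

none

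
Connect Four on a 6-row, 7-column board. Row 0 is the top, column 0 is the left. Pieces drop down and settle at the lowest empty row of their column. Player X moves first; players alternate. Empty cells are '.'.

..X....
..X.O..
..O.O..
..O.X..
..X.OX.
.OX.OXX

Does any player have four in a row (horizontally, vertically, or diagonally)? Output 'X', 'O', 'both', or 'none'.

none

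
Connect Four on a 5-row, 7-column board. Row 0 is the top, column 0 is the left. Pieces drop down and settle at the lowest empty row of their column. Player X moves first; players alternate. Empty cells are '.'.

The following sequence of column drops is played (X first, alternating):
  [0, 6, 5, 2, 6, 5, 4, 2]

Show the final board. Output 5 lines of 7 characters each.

Move 1: X drops in col 0, lands at row 4
Move 2: O drops in col 6, lands at row 4
Move 3: X drops in col 5, lands at row 4
Move 4: O drops in col 2, lands at row 4
Move 5: X drops in col 6, lands at row 3
Move 6: O drops in col 5, lands at row 3
Move 7: X drops in col 4, lands at row 4
Move 8: O drops in col 2, lands at row 3

Answer: .......
.......
.......
..O..OX
X.O.XXO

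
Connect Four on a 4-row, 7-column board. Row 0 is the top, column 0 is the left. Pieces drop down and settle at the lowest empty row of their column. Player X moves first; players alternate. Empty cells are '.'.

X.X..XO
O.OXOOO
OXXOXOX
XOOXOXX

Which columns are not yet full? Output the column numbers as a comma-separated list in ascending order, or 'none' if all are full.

col 0: top cell = 'X' → FULL
col 1: top cell = '.' → open
col 2: top cell = 'X' → FULL
col 3: top cell = '.' → open
col 4: top cell = '.' → open
col 5: top cell = 'X' → FULL
col 6: top cell = 'O' → FULL

Answer: 1,3,4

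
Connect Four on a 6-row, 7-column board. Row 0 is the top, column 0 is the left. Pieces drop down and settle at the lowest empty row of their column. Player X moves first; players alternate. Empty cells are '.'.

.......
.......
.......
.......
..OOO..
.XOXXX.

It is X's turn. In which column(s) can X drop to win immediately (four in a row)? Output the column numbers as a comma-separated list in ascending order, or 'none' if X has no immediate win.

col 0: drop X → no win
col 1: drop X → no win
col 2: drop X → no win
col 3: drop X → no win
col 4: drop X → no win
col 5: drop X → no win
col 6: drop X → WIN!

Answer: 6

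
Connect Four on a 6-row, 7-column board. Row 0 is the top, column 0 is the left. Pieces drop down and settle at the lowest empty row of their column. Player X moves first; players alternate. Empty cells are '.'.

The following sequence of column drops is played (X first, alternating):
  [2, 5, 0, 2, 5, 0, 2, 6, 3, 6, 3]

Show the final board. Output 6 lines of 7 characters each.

Move 1: X drops in col 2, lands at row 5
Move 2: O drops in col 5, lands at row 5
Move 3: X drops in col 0, lands at row 5
Move 4: O drops in col 2, lands at row 4
Move 5: X drops in col 5, lands at row 4
Move 6: O drops in col 0, lands at row 4
Move 7: X drops in col 2, lands at row 3
Move 8: O drops in col 6, lands at row 5
Move 9: X drops in col 3, lands at row 5
Move 10: O drops in col 6, lands at row 4
Move 11: X drops in col 3, lands at row 4

Answer: .......
.......
.......
..X....
O.OX.XO
X.XX.OO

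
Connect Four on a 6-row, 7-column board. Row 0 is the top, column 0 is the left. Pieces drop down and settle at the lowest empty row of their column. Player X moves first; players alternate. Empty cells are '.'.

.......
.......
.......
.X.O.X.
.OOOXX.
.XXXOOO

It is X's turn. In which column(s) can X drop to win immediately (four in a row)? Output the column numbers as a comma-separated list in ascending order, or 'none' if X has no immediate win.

Answer: 0

Derivation:
col 0: drop X → WIN!
col 1: drop X → no win
col 2: drop X → no win
col 3: drop X → no win
col 4: drop X → no win
col 5: drop X → no win
col 6: drop X → no win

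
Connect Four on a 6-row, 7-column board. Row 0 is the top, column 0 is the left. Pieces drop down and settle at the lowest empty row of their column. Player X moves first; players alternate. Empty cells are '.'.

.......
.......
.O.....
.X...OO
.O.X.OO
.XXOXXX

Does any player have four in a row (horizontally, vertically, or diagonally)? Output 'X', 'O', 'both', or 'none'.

none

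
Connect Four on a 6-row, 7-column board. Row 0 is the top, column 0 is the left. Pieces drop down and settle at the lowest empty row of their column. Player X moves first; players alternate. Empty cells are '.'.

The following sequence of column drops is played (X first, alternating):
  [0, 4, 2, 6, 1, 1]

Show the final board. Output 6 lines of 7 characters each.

Answer: .......
.......
.......
.......
.O.....
XXX.O.O

Derivation:
Move 1: X drops in col 0, lands at row 5
Move 2: O drops in col 4, lands at row 5
Move 3: X drops in col 2, lands at row 5
Move 4: O drops in col 6, lands at row 5
Move 5: X drops in col 1, lands at row 5
Move 6: O drops in col 1, lands at row 4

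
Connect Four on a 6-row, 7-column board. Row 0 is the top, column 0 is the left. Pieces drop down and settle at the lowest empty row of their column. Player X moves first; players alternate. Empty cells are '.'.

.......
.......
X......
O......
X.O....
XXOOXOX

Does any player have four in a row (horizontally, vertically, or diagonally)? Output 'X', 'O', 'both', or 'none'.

none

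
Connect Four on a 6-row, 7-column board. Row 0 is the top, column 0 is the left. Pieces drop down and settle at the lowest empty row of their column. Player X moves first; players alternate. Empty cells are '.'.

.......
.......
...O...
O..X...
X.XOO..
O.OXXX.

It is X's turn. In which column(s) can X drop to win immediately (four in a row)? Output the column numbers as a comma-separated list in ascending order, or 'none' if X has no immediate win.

col 0: drop X → no win
col 1: drop X → no win
col 2: drop X → no win
col 3: drop X → no win
col 4: drop X → no win
col 5: drop X → no win
col 6: drop X → WIN!

Answer: 6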